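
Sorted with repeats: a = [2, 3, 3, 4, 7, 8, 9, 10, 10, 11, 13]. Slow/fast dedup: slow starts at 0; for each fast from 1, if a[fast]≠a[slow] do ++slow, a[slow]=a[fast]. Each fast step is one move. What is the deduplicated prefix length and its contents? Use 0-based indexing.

slow=0 fast=1: a[fast]=3≠a[slow]=2 write a[1]=3, slow++,fast++
slow=1 fast=2: a[fast]=3=a[slow] dup, fast++
slow=1 fast=3: a[fast]=4≠a[slow]=3 write a[2]=4, slow++,fast++
slow=2 fast=4: a[fast]=7≠a[slow]=4 write a[3]=7, slow++,fast++
slow=3 fast=5: a[fast]=8≠a[slow]=7 write a[4]=8, slow++,fast++
slow=4 fast=6: a[fast]=9≠a[slow]=8 write a[5]=9, slow++,fast++
slow=5 fast=7: a[fast]=10≠a[slow]=9 write a[6]=10, slow++,fast++
slow=6 fast=8: a[fast]=10=a[slow] dup, fast++
slow=6 fast=9: a[fast]=11≠a[slow]=10 write a[7]=11, slow++,fast++
slow=7 fast=10: a[fast]=13≠a[slow]=11 write a[8]=13, slow++,fast++

length 9; prefix = [2, 3, 4, 7, 8, 9, 10, 11, 13]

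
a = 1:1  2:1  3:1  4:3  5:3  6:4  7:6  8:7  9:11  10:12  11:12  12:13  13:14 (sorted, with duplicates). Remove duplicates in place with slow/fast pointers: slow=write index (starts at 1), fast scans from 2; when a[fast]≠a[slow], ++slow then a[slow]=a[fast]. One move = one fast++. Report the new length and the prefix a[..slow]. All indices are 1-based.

slow=1 fast=2: a[fast]=1=a[slow] dup, fast++
slow=1 fast=3: a[fast]=1=a[slow] dup, fast++
slow=1 fast=4: a[fast]=3≠a[slow]=1 write a[2]=3, slow++,fast++
slow=2 fast=5: a[fast]=3=a[slow] dup, fast++
slow=2 fast=6: a[fast]=4≠a[slow]=3 write a[3]=4, slow++,fast++
slow=3 fast=7: a[fast]=6≠a[slow]=4 write a[4]=6, slow++,fast++
slow=4 fast=8: a[fast]=7≠a[slow]=6 write a[5]=7, slow++,fast++
slow=5 fast=9: a[fast]=11≠a[slow]=7 write a[6]=11, slow++,fast++
slow=6 fast=10: a[fast]=12≠a[slow]=11 write a[7]=12, slow++,fast++
slow=7 fast=11: a[fast]=12=a[slow] dup, fast++
slow=7 fast=12: a[fast]=13≠a[slow]=12 write a[8]=13, slow++,fast++
slow=8 fast=13: a[fast]=14≠a[slow]=13 write a[9]=14, slow++,fast++

length 9; prefix = [1, 3, 4, 6, 7, 11, 12, 13, 14]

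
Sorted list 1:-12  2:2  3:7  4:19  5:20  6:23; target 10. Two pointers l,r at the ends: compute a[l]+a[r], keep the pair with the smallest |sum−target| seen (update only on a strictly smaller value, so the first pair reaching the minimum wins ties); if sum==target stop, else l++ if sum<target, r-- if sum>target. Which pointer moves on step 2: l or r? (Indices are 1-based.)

l=1 r=6: -12+23=11 d=1 *, r--
l=1 r=5: -12+20=8 d=2, l++

l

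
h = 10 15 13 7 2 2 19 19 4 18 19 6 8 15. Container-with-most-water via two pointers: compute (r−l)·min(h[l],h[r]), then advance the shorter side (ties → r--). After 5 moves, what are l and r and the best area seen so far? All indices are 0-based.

l=0 r=13: min(10,15)*13=130 best=130 *, l++
l=1 r=13: min(15,15)*12=180 best=180 *, r--
l=1 r=12: min(15,8)*11=88 best=180, r--
l=1 r=11: min(15,6)*10=60 best=180, r--
l=1 r=10: min(15,19)*9=135 best=180, l++

l=2, r=10, best area=180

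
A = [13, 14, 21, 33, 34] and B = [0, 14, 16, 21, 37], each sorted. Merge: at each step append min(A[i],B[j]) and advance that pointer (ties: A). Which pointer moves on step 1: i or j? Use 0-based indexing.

j

i=0 j=0: A[i]=13>B[j]=0 take 0, j++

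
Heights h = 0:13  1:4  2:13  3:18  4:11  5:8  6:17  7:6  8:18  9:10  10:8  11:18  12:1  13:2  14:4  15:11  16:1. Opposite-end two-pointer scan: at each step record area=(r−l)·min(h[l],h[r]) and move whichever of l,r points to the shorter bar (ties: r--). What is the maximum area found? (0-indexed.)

[0,16] min(13,1)*16=16 best=16 * → r--
[0,15] min(13,11)*15=165 best=165 * → r--
[0,14] min(13,4)*14=56 best=165 → r--
[0,13] min(13,2)*13=26 best=165 → r--
[0,12] min(13,1)*12=12 best=165 → r--
[0,11] min(13,18)*11=143 best=165 → l++
[1,11] min(4,18)*10=40 best=165 → l++
[2,11] min(13,18)*9=117 best=165 → l++
[3,11] min(18,18)*8=144 best=165 → r--
[3,10] min(18,8)*7=56 best=165 → r--
[3,9] min(18,10)*6=60 best=165 → r--
[3,8] min(18,18)*5=90 best=165 → r--
[3,7] min(18,6)*4=24 best=165 → r--
[3,6] min(18,17)*3=51 best=165 → r--
[3,5] min(18,8)*2=16 best=165 → r--
[3,4] min(18,11)*1=11 best=165 → r--

max area = 165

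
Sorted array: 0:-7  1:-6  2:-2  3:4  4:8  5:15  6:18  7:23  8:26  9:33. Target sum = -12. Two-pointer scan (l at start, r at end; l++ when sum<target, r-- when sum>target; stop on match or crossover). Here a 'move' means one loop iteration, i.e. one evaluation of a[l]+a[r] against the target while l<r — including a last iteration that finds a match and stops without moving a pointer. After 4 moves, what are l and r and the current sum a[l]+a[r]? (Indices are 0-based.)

l=0 r=9: -7+33=26 >-12, r--
l=0 r=8: -7+26=19 >-12, r--
l=0 r=7: -7+23=16 >-12, r--
l=0 r=6: -7+18=11 >-12, r--

l=0, r=5, sum=8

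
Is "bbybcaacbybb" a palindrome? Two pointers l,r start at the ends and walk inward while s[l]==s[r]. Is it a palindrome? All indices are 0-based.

[0,11] 'b'=='b' → l++,r--
[1,10] 'b'=='b' → l++,r--
[2,9] 'y'=='y' → l++,r--
[3,8] 'b'=='b' → l++,r--
[4,7] 'c'=='c' → l++,r--
[5,6] 'a'=='a' → l++,r--

palindrome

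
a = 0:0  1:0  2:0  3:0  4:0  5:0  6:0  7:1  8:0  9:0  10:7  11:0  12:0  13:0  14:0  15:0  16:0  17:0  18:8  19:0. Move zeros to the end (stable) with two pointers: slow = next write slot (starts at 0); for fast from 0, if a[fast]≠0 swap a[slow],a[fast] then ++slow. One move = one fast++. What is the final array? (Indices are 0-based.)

[1, 7, 8, 0, 0, 0, 0, 0, 0, 0, 0, 0, 0, 0, 0, 0, 0, 0, 0, 0]

(s=0,f=0) a[fast]=0 → fast++
(s=0,f=1) a[fast]=0 → fast++
(s=0,f=2) a[fast]=0 → fast++
(s=0,f=3) a[fast]=0 → fast++
(s=0,f=4) a[fast]=0 → fast++
(s=0,f=5) a[fast]=0 → fast++
(s=0,f=6) a[fast]=0 → fast++
(s=0,f=7) a[fast]=1≠0 swap→a[0]=1 → slow++,fast++
(s=1,f=8) a[fast]=0 → fast++
(s=1,f=9) a[fast]=0 → fast++
(s=1,f=10) a[fast]=7≠0 swap→a[1]=7 → slow++,fast++
(s=2,f=11) a[fast]=0 → fast++
(s=2,f=12) a[fast]=0 → fast++
(s=2,f=13) a[fast]=0 → fast++
(s=2,f=14) a[fast]=0 → fast++
(s=2,f=15) a[fast]=0 → fast++
(s=2,f=16) a[fast]=0 → fast++
(s=2,f=17) a[fast]=0 → fast++
(s=2,f=18) a[fast]=8≠0 swap→a[2]=8 → slow++,fast++
(s=3,f=19) a[fast]=0 → fast++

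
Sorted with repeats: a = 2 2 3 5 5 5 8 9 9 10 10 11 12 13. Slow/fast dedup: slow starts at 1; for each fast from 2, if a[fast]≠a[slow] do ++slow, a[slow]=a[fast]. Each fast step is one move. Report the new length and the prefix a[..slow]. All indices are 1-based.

slow=1 fast=2: a[fast]=2=a[slow] dup, fast++
slow=1 fast=3: a[fast]=3≠a[slow]=2 write a[2]=3, slow++,fast++
slow=2 fast=4: a[fast]=5≠a[slow]=3 write a[3]=5, slow++,fast++
slow=3 fast=5: a[fast]=5=a[slow] dup, fast++
slow=3 fast=6: a[fast]=5=a[slow] dup, fast++
slow=3 fast=7: a[fast]=8≠a[slow]=5 write a[4]=8, slow++,fast++
slow=4 fast=8: a[fast]=9≠a[slow]=8 write a[5]=9, slow++,fast++
slow=5 fast=9: a[fast]=9=a[slow] dup, fast++
slow=5 fast=10: a[fast]=10≠a[slow]=9 write a[6]=10, slow++,fast++
slow=6 fast=11: a[fast]=10=a[slow] dup, fast++
slow=6 fast=12: a[fast]=11≠a[slow]=10 write a[7]=11, slow++,fast++
slow=7 fast=13: a[fast]=12≠a[slow]=11 write a[8]=12, slow++,fast++
slow=8 fast=14: a[fast]=13≠a[slow]=12 write a[9]=13, slow++,fast++

length 9; prefix = [2, 3, 5, 8, 9, 10, 11, 12, 13]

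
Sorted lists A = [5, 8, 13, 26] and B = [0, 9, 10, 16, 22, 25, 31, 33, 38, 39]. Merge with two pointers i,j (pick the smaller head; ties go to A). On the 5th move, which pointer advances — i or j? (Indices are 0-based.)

j

i=0 j=0: A[i]=5>B[j]=0 take 0, j++
i=0 j=1: A[i]=5<=B[j]=9 take 5, i++
i=1 j=1: A[i]=8<=B[j]=9 take 8, i++
i=2 j=1: A[i]=13>B[j]=9 take 9, j++
i=2 j=2: A[i]=13>B[j]=10 take 10, j++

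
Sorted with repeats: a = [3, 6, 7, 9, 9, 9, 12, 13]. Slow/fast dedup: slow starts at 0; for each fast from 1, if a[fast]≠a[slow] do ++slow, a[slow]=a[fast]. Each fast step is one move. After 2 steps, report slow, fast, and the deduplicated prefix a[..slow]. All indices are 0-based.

slow=2, fast=3, prefix=[3, 6, 7]

slow=0 fast=1: a[fast]=6≠a[slow]=3 write a[1]=6, slow++,fast++
slow=1 fast=2: a[fast]=7≠a[slow]=6 write a[2]=7, slow++,fast++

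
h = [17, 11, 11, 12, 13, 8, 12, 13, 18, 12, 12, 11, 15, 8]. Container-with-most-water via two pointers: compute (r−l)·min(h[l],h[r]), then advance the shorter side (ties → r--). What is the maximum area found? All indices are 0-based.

l=0 r=13: min(17,8)*13=104 best=104 *, r--
l=0 r=12: min(17,15)*12=180 best=180 *, r--
l=0 r=11: min(17,11)*11=121 best=180, r--
l=0 r=10: min(17,12)*10=120 best=180, r--
l=0 r=9: min(17,12)*9=108 best=180, r--
l=0 r=8: min(17,18)*8=136 best=180, l++
l=1 r=8: min(11,18)*7=77 best=180, l++
l=2 r=8: min(11,18)*6=66 best=180, l++
l=3 r=8: min(12,18)*5=60 best=180, l++
l=4 r=8: min(13,18)*4=52 best=180, l++
l=5 r=8: min(8,18)*3=24 best=180, l++
l=6 r=8: min(12,18)*2=24 best=180, l++
l=7 r=8: min(13,18)*1=13 best=180, l++

max area = 180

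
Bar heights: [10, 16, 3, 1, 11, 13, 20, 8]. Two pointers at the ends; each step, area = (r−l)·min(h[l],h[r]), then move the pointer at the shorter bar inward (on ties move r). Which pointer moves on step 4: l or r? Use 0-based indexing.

l=0 r=7: min(10,8)*7=56 best=56 *, r--
l=0 r=6: min(10,20)*6=60 best=60 *, l++
l=1 r=6: min(16,20)*5=80 best=80 *, l++
l=2 r=6: min(3,20)*4=12 best=80, l++

l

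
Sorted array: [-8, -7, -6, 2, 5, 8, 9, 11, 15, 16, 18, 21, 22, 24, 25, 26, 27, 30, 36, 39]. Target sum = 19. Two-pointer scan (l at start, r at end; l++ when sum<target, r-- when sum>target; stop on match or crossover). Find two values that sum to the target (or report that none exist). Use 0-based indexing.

(-8, 27)

l=0 r=19: -8+39=31 >19, r--
l=0 r=18: -8+36=28 >19, r--
l=0 r=17: -8+30=22 >19, r--
l=0 r=16: -8+27=19, found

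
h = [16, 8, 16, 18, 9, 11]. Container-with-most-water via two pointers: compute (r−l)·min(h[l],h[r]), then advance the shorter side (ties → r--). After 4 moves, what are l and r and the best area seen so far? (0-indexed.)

l=2, r=3, best area=55

[0,5] min(16,11)*5=55 best=55 * → r--
[0,4] min(16,9)*4=36 best=55 → r--
[0,3] min(16,18)*3=48 best=55 → l++
[1,3] min(8,18)*2=16 best=55 → l++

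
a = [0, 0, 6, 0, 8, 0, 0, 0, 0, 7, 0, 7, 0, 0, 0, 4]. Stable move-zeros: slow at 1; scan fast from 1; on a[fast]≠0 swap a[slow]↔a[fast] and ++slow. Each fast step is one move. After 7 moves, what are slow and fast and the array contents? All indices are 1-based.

(s=1,f=1) a[fast]=0 → fast++
(s=1,f=2) a[fast]=0 → fast++
(s=1,f=3) a[fast]=6≠0 swap→a[1]=6 → slow++,fast++
(s=2,f=4) a[fast]=0 → fast++
(s=2,f=5) a[fast]=8≠0 swap→a[2]=8 → slow++,fast++
(s=3,f=6) a[fast]=0 → fast++
(s=3,f=7) a[fast]=0 → fast++

slow=3, fast=8, a=[6, 8, 0, 0, 0, 0, 0, 0, 0, 7, 0, 7, 0, 0, 0, 4]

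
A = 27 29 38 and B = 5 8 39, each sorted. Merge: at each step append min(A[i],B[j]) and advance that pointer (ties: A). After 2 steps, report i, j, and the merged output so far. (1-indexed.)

i=1, j=3, merged so far=[5, 8]

[i=1,j=1] A[i]=27>B[j]=5 take 5 → j++
[i=1,j=2] A[i]=27>B[j]=8 take 8 → j++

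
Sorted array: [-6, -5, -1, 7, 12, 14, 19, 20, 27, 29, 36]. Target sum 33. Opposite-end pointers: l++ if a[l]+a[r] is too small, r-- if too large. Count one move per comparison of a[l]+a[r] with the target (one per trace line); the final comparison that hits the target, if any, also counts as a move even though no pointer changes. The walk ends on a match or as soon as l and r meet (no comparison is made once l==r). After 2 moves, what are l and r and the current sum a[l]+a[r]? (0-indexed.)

l=2, r=10, sum=35

[0,10] -6+36=30 <33 → l++
[1,10] -5+36=31 <33 → l++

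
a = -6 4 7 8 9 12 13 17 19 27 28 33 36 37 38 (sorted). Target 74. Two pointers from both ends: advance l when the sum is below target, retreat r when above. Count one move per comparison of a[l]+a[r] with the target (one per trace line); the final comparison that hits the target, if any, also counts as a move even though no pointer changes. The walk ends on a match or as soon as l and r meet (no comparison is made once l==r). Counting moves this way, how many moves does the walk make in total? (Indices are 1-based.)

13 moves

l=1 r=15: -6+38=32 <74, l++
l=2 r=15: 4+38=42 <74, l++
l=3 r=15: 7+38=45 <74, l++
l=4 r=15: 8+38=46 <74, l++
l=5 r=15: 9+38=47 <74, l++
l=6 r=15: 12+38=50 <74, l++
l=7 r=15: 13+38=51 <74, l++
l=8 r=15: 17+38=55 <74, l++
l=9 r=15: 19+38=57 <74, l++
l=10 r=15: 27+38=65 <74, l++
l=11 r=15: 28+38=66 <74, l++
l=12 r=15: 33+38=71 <74, l++
l=13 r=15: 36+38=74, found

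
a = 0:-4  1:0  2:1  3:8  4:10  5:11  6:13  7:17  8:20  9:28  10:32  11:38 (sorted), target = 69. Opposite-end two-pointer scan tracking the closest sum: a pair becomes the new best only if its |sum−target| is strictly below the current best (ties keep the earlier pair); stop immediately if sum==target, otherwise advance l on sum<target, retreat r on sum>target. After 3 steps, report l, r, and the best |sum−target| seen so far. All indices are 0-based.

l=0 r=11: -4+38=34 d=35 *, l++
l=1 r=11: 0+38=38 d=31 *, l++
l=2 r=11: 1+38=39 d=30 *, l++

l=3, r=11, best |Δ|=30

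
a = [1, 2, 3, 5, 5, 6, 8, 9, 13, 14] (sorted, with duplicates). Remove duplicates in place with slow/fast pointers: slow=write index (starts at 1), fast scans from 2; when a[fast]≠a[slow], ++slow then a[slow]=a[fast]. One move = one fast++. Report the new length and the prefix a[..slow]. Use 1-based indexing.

length 9; prefix = [1, 2, 3, 5, 6, 8, 9, 13, 14]

(s=1,f=2) a[fast]=2≠a[slow]=1 write a[2]=2 → slow++,fast++
(s=2,f=3) a[fast]=3≠a[slow]=2 write a[3]=3 → slow++,fast++
(s=3,f=4) a[fast]=5≠a[slow]=3 write a[4]=5 → slow++,fast++
(s=4,f=5) a[fast]=5=a[slow] dup → fast++
(s=4,f=6) a[fast]=6≠a[slow]=5 write a[5]=6 → slow++,fast++
(s=5,f=7) a[fast]=8≠a[slow]=6 write a[6]=8 → slow++,fast++
(s=6,f=8) a[fast]=9≠a[slow]=8 write a[7]=9 → slow++,fast++
(s=7,f=9) a[fast]=13≠a[slow]=9 write a[8]=13 → slow++,fast++
(s=8,f=10) a[fast]=14≠a[slow]=13 write a[9]=14 → slow++,fast++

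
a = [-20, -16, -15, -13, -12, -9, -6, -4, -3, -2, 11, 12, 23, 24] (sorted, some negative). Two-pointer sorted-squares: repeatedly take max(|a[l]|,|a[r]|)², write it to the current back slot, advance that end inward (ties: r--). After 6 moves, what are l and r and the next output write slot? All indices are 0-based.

l=4, r=11, next write slot=7

l=0 r=13: |-20|<=|24| out[13]=576, r--
l=0 r=12: |-20|<=|23| out[12]=529, r--
l=0 r=11: |-20|>|12| out[11]=400, l++
l=1 r=11: |-16|>|12| out[10]=256, l++
l=2 r=11: |-15|>|12| out[9]=225, l++
l=3 r=11: |-13|>|12| out[8]=169, l++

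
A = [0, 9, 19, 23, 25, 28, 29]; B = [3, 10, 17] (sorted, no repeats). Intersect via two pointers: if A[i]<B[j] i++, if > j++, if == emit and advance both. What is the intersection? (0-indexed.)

intersection = []

[i=0,j=0] 0<3 → i++
[i=1,j=0] 9>3 → j++
[i=1,j=1] 9<10 → i++
[i=2,j=1] 19>10 → j++
[i=2,j=2] 19>17 → j++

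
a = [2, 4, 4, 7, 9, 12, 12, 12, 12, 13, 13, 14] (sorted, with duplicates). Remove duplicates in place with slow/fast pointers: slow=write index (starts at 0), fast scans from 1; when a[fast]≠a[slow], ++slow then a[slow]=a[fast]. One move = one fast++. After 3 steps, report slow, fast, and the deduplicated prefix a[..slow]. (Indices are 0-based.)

slow=2, fast=4, prefix=[2, 4, 7]

slow=0 fast=1: a[fast]=4≠a[slow]=2 write a[1]=4, slow++,fast++
slow=1 fast=2: a[fast]=4=a[slow] dup, fast++
slow=1 fast=3: a[fast]=7≠a[slow]=4 write a[2]=7, slow++,fast++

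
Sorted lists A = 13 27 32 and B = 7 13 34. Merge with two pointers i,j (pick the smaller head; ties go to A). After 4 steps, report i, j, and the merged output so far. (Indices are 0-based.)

i=2, j=2, merged so far=[7, 13, 13, 27]

i=0 j=0: A[i]=13>B[j]=7 take 7, j++
i=0 j=1: A[i]=13<=B[j]=13 take 13, i++
i=1 j=1: A[i]=27>B[j]=13 take 13, j++
i=1 j=2: A[i]=27<=B[j]=34 take 27, i++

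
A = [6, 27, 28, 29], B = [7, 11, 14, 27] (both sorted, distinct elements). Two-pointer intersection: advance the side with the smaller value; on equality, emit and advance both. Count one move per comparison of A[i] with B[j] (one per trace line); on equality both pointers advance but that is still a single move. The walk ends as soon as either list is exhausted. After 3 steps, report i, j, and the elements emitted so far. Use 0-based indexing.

i=1, j=2, emitted=[]

i=0 j=0: 6<7, i++
i=1 j=0: 27>7, j++
i=1 j=1: 27>11, j++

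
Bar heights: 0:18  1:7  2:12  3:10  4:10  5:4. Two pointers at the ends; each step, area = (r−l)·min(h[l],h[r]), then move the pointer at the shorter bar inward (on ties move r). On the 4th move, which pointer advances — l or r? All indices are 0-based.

r

[0,5] min(18,4)*5=20 best=20 * → r--
[0,4] min(18,10)*4=40 best=40 * → r--
[0,3] min(18,10)*3=30 best=40 → r--
[0,2] min(18,12)*2=24 best=40 → r--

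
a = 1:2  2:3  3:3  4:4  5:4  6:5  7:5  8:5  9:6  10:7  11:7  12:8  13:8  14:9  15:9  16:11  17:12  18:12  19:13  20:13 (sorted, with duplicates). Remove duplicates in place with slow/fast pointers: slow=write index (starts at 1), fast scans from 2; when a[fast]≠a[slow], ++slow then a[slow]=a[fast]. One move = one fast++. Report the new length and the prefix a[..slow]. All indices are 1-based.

slow=1 fast=2: a[fast]=3≠a[slow]=2 write a[2]=3, slow++,fast++
slow=2 fast=3: a[fast]=3=a[slow] dup, fast++
slow=2 fast=4: a[fast]=4≠a[slow]=3 write a[3]=4, slow++,fast++
slow=3 fast=5: a[fast]=4=a[slow] dup, fast++
slow=3 fast=6: a[fast]=5≠a[slow]=4 write a[4]=5, slow++,fast++
slow=4 fast=7: a[fast]=5=a[slow] dup, fast++
slow=4 fast=8: a[fast]=5=a[slow] dup, fast++
slow=4 fast=9: a[fast]=6≠a[slow]=5 write a[5]=6, slow++,fast++
slow=5 fast=10: a[fast]=7≠a[slow]=6 write a[6]=7, slow++,fast++
slow=6 fast=11: a[fast]=7=a[slow] dup, fast++
slow=6 fast=12: a[fast]=8≠a[slow]=7 write a[7]=8, slow++,fast++
slow=7 fast=13: a[fast]=8=a[slow] dup, fast++
slow=7 fast=14: a[fast]=9≠a[slow]=8 write a[8]=9, slow++,fast++
slow=8 fast=15: a[fast]=9=a[slow] dup, fast++
slow=8 fast=16: a[fast]=11≠a[slow]=9 write a[9]=11, slow++,fast++
slow=9 fast=17: a[fast]=12≠a[slow]=11 write a[10]=12, slow++,fast++
slow=10 fast=18: a[fast]=12=a[slow] dup, fast++
slow=10 fast=19: a[fast]=13≠a[slow]=12 write a[11]=13, slow++,fast++
slow=11 fast=20: a[fast]=13=a[slow] dup, fast++

length 11; prefix = [2, 3, 4, 5, 6, 7, 8, 9, 11, 12, 13]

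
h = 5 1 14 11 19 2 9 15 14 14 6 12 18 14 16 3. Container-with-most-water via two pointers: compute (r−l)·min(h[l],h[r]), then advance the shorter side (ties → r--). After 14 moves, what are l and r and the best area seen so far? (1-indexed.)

l=5, r=6, best area=168

l=1 r=16: min(5,3)*15=45 best=45 *, r--
l=1 r=15: min(5,16)*14=70 best=70 *, l++
l=2 r=15: min(1,16)*13=13 best=70, l++
l=3 r=15: min(14,16)*12=168 best=168 *, l++
l=4 r=15: min(11,16)*11=121 best=168, l++
l=5 r=15: min(19,16)*10=160 best=168, r--
l=5 r=14: min(19,14)*9=126 best=168, r--
l=5 r=13: min(19,18)*8=144 best=168, r--
l=5 r=12: min(19,12)*7=84 best=168, r--
l=5 r=11: min(19,6)*6=36 best=168, r--
l=5 r=10: min(19,14)*5=70 best=168, r--
l=5 r=9: min(19,14)*4=56 best=168, r--
l=5 r=8: min(19,15)*3=45 best=168, r--
l=5 r=7: min(19,9)*2=18 best=168, r--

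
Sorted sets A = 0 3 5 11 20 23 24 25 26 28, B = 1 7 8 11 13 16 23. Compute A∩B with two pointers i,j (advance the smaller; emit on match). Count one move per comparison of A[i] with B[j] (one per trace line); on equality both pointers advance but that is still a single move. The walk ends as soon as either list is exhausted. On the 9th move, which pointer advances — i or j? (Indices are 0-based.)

[i=0,j=0] 0<1 → i++
[i=1,j=0] 3>1 → j++
[i=1,j=1] 3<7 → i++
[i=2,j=1] 5<7 → i++
[i=3,j=1] 11>7 → j++
[i=3,j=2] 11>8 → j++
[i=3,j=3] 11==11 emit → i++,j++
[i=4,j=4] 20>13 → j++
[i=4,j=5] 20>16 → j++

j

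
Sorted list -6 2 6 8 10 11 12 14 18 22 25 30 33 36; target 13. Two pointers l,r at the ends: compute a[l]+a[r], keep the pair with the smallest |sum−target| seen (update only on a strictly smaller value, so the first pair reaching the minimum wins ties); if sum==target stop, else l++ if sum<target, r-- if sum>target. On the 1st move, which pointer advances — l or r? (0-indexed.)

r

l=0 r=13: -6+36=30 d=17 *, r--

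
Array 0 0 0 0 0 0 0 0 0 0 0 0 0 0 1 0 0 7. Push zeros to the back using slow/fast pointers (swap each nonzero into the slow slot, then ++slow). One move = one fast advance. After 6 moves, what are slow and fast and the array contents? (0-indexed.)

(s=0,f=0) a[fast]=0 → fast++
(s=0,f=1) a[fast]=0 → fast++
(s=0,f=2) a[fast]=0 → fast++
(s=0,f=3) a[fast]=0 → fast++
(s=0,f=4) a[fast]=0 → fast++
(s=0,f=5) a[fast]=0 → fast++

slow=0, fast=6, a=[0, 0, 0, 0, 0, 0, 0, 0, 0, 0, 0, 0, 0, 0, 1, 0, 0, 7]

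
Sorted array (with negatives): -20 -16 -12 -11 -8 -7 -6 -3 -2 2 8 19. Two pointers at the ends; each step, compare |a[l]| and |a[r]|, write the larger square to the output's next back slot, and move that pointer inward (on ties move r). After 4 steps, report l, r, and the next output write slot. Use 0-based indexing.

l=0 r=11: |-20|>|19| out[11]=400, l++
l=1 r=11: |-16|<=|19| out[10]=361, r--
l=1 r=10: |-16|>|8| out[9]=256, l++
l=2 r=10: |-12|>|8| out[8]=144, l++

l=3, r=10, next write slot=7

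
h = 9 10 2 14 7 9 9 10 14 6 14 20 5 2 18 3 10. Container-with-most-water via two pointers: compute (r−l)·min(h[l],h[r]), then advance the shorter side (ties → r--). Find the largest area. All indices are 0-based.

max area = 154

l=0 r=16: min(9,10)*16=144 best=144 *, l++
l=1 r=16: min(10,10)*15=150 best=150 *, r--
l=1 r=15: min(10,3)*14=42 best=150, r--
l=1 r=14: min(10,18)*13=130 best=150, l++
l=2 r=14: min(2,18)*12=24 best=150, l++
l=3 r=14: min(14,18)*11=154 best=154 *, l++
l=4 r=14: min(7,18)*10=70 best=154, l++
l=5 r=14: min(9,18)*9=81 best=154, l++
l=6 r=14: min(9,18)*8=72 best=154, l++
l=7 r=14: min(10,18)*7=70 best=154, l++
l=8 r=14: min(14,18)*6=84 best=154, l++
l=9 r=14: min(6,18)*5=30 best=154, l++
l=10 r=14: min(14,18)*4=56 best=154, l++
l=11 r=14: min(20,18)*3=54 best=154, r--
l=11 r=13: min(20,2)*2=4 best=154, r--
l=11 r=12: min(20,5)*1=5 best=154, r--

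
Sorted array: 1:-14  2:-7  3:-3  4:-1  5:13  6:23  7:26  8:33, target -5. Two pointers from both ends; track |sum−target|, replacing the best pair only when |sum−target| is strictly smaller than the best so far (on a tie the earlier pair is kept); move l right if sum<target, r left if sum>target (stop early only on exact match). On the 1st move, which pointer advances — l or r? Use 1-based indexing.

[1,8] -14+33=19 d=24 * → r--

r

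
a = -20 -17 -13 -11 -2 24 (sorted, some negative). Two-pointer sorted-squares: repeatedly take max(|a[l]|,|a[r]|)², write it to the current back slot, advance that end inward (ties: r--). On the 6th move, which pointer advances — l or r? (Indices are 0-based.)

[0,5] |-20|<=|24| out[5]=576 → r--
[0,4] |-20|>|-2| out[4]=400 → l++
[1,4] |-17|>|-2| out[3]=289 → l++
[2,4] |-13|>|-2| out[2]=169 → l++
[3,4] |-11|>|-2| out[1]=121 → l++
[4,4] |-2|<=|-2| out[0]=4 → r--

r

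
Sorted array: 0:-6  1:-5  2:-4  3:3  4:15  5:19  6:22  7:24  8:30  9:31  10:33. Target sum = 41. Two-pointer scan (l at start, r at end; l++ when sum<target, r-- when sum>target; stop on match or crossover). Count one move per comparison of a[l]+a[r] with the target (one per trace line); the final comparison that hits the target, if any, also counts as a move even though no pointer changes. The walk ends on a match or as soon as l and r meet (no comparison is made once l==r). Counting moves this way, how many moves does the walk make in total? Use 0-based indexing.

l=0 r=10: -6+33=27 <41, l++
l=1 r=10: -5+33=28 <41, l++
l=2 r=10: -4+33=29 <41, l++
l=3 r=10: 3+33=36 <41, l++
l=4 r=10: 15+33=48 >41, r--
l=4 r=9: 15+31=46 >41, r--
l=4 r=8: 15+30=45 >41, r--
l=4 r=7: 15+24=39 <41, l++
l=5 r=7: 19+24=43 >41, r--
l=5 r=6: 19+22=41, found

10 moves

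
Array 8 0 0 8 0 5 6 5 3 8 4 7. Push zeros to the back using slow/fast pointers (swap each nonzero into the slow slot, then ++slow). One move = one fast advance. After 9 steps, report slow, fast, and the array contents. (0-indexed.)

slow=6, fast=9, a=[8, 8, 5, 6, 5, 3, 0, 0, 0, 8, 4, 7]

(s=0,f=0) a[fast]=8≠0 swap→a[0]=8 → slow++,fast++
(s=1,f=1) a[fast]=0 → fast++
(s=1,f=2) a[fast]=0 → fast++
(s=1,f=3) a[fast]=8≠0 swap→a[1]=8 → slow++,fast++
(s=2,f=4) a[fast]=0 → fast++
(s=2,f=5) a[fast]=5≠0 swap→a[2]=5 → slow++,fast++
(s=3,f=6) a[fast]=6≠0 swap→a[3]=6 → slow++,fast++
(s=4,f=7) a[fast]=5≠0 swap→a[4]=5 → slow++,fast++
(s=5,f=8) a[fast]=3≠0 swap→a[5]=3 → slow++,fast++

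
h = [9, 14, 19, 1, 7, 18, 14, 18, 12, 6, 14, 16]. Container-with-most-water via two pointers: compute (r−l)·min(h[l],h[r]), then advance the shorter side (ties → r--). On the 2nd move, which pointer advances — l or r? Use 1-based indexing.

l=1 r=12: min(9,16)*11=99 best=99 *, l++
l=2 r=12: min(14,16)*10=140 best=140 *, l++

l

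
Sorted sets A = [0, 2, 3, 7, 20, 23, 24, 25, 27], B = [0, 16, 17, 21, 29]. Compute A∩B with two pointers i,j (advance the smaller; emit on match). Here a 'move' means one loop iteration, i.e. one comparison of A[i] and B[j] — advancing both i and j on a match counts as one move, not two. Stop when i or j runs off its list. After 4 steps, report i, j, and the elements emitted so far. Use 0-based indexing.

i=4, j=1, emitted=[0]

[i=0,j=0] 0==0 emit → i++,j++
[i=1,j=1] 2<16 → i++
[i=2,j=1] 3<16 → i++
[i=3,j=1] 7<16 → i++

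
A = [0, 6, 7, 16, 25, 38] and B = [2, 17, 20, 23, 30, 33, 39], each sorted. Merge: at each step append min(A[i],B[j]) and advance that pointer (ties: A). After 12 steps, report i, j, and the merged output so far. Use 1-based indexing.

i=1 j=1: A[i]=0<=B[j]=2 take 0, i++
i=2 j=1: A[i]=6>B[j]=2 take 2, j++
i=2 j=2: A[i]=6<=B[j]=17 take 6, i++
i=3 j=2: A[i]=7<=B[j]=17 take 7, i++
i=4 j=2: A[i]=16<=B[j]=17 take 16, i++
i=5 j=2: A[i]=25>B[j]=17 take 17, j++
i=5 j=3: A[i]=25>B[j]=20 take 20, j++
i=5 j=4: A[i]=25>B[j]=23 take 23, j++
i=5 j=5: A[i]=25<=B[j]=30 take 25, i++
i=6 j=5: A[i]=38>B[j]=30 take 30, j++
i=6 j=6: A[i]=38>B[j]=33 take 33, j++
i=6 j=7: A[i]=38<=B[j]=39 take 38, i++

i=7, j=7, merged so far=[0, 2, 6, 7, 16, 17, 20, 23, 25, 30, 33, 38]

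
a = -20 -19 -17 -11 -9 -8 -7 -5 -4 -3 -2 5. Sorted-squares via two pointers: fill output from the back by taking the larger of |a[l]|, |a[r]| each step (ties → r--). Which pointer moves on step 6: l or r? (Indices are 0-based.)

l=0 r=11: |-20|>|5| out[11]=400, l++
l=1 r=11: |-19|>|5| out[10]=361, l++
l=2 r=11: |-17|>|5| out[9]=289, l++
l=3 r=11: |-11|>|5| out[8]=121, l++
l=4 r=11: |-9|>|5| out[7]=81, l++
l=5 r=11: |-8|>|5| out[6]=64, l++

l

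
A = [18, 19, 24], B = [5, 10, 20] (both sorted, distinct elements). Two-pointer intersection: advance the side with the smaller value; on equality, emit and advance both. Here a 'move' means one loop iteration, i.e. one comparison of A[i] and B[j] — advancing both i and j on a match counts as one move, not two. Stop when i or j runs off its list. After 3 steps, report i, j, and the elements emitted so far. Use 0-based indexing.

[i=0,j=0] 18>5 → j++
[i=0,j=1] 18>10 → j++
[i=0,j=2] 18<20 → i++

i=1, j=2, emitted=[]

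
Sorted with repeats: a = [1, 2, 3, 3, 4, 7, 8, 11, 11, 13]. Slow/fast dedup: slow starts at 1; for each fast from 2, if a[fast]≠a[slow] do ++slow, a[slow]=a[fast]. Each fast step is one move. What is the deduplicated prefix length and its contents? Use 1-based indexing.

length 8; prefix = [1, 2, 3, 4, 7, 8, 11, 13]

slow=1 fast=2: a[fast]=2≠a[slow]=1 write a[2]=2, slow++,fast++
slow=2 fast=3: a[fast]=3≠a[slow]=2 write a[3]=3, slow++,fast++
slow=3 fast=4: a[fast]=3=a[slow] dup, fast++
slow=3 fast=5: a[fast]=4≠a[slow]=3 write a[4]=4, slow++,fast++
slow=4 fast=6: a[fast]=7≠a[slow]=4 write a[5]=7, slow++,fast++
slow=5 fast=7: a[fast]=8≠a[slow]=7 write a[6]=8, slow++,fast++
slow=6 fast=8: a[fast]=11≠a[slow]=8 write a[7]=11, slow++,fast++
slow=7 fast=9: a[fast]=11=a[slow] dup, fast++
slow=7 fast=10: a[fast]=13≠a[slow]=11 write a[8]=13, slow++,fast++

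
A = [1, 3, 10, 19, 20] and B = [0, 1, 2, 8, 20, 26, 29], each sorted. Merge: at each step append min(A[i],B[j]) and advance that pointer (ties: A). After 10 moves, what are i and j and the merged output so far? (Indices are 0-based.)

[i=0,j=0] A[i]=1>B[j]=0 take 0 → j++
[i=0,j=1] A[i]=1<=B[j]=1 take 1 → i++
[i=1,j=1] A[i]=3>B[j]=1 take 1 → j++
[i=1,j=2] A[i]=3>B[j]=2 take 2 → j++
[i=1,j=3] A[i]=3<=B[j]=8 take 3 → i++
[i=2,j=3] A[i]=10>B[j]=8 take 8 → j++
[i=2,j=4] A[i]=10<=B[j]=20 take 10 → i++
[i=3,j=4] A[i]=19<=B[j]=20 take 19 → i++
[i=4,j=4] A[i]=20<=B[j]=20 take 20 → i++
[i=5,j=4] A done, take B[j]=20 → j++

i=5, j=5, merged so far=[0, 1, 1, 2, 3, 8, 10, 19, 20, 20]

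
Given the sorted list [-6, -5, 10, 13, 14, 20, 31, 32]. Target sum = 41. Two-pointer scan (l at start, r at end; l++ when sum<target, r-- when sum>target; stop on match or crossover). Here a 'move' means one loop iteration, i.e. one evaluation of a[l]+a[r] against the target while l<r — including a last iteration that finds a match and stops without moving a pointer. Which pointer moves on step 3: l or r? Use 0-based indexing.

r

[0,7] -6+32=26 <41 → l++
[1,7] -5+32=27 <41 → l++
[2,7] 10+32=42 >41 → r--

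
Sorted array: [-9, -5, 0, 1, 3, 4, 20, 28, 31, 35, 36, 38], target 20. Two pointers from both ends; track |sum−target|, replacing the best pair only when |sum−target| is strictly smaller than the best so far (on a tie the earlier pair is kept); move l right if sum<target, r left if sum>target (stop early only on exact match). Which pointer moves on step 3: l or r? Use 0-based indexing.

r

l=0 r=11: -9+38=29 d=9 *, r--
l=0 r=10: -9+36=27 d=7 *, r--
l=0 r=9: -9+35=26 d=6 *, r--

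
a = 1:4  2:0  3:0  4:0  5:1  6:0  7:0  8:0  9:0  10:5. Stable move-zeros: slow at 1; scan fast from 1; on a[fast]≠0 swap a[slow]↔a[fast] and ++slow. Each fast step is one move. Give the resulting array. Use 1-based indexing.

slow=1 fast=1: a[fast]=4≠0 swap→a[1]=4, slow++,fast++
slow=2 fast=2: a[fast]=0, fast++
slow=2 fast=3: a[fast]=0, fast++
slow=2 fast=4: a[fast]=0, fast++
slow=2 fast=5: a[fast]=1≠0 swap→a[2]=1, slow++,fast++
slow=3 fast=6: a[fast]=0, fast++
slow=3 fast=7: a[fast]=0, fast++
slow=3 fast=8: a[fast]=0, fast++
slow=3 fast=9: a[fast]=0, fast++
slow=3 fast=10: a[fast]=5≠0 swap→a[3]=5, slow++,fast++

[4, 1, 5, 0, 0, 0, 0, 0, 0, 0]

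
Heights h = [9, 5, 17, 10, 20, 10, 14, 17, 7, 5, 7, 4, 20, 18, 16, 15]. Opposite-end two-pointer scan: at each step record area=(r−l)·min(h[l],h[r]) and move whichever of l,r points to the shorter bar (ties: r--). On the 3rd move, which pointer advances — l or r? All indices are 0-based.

l=0 r=15: min(9,15)*15=135 best=135 *, l++
l=1 r=15: min(5,15)*14=70 best=135, l++
l=2 r=15: min(17,15)*13=195 best=195 *, r--

r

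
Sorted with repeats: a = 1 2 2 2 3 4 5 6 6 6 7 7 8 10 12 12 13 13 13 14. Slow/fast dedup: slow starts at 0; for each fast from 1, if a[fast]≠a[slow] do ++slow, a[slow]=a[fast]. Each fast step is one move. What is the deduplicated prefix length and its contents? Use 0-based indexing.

slow=0 fast=1: a[fast]=2≠a[slow]=1 write a[1]=2, slow++,fast++
slow=1 fast=2: a[fast]=2=a[slow] dup, fast++
slow=1 fast=3: a[fast]=2=a[slow] dup, fast++
slow=1 fast=4: a[fast]=3≠a[slow]=2 write a[2]=3, slow++,fast++
slow=2 fast=5: a[fast]=4≠a[slow]=3 write a[3]=4, slow++,fast++
slow=3 fast=6: a[fast]=5≠a[slow]=4 write a[4]=5, slow++,fast++
slow=4 fast=7: a[fast]=6≠a[slow]=5 write a[5]=6, slow++,fast++
slow=5 fast=8: a[fast]=6=a[slow] dup, fast++
slow=5 fast=9: a[fast]=6=a[slow] dup, fast++
slow=5 fast=10: a[fast]=7≠a[slow]=6 write a[6]=7, slow++,fast++
slow=6 fast=11: a[fast]=7=a[slow] dup, fast++
slow=6 fast=12: a[fast]=8≠a[slow]=7 write a[7]=8, slow++,fast++
slow=7 fast=13: a[fast]=10≠a[slow]=8 write a[8]=10, slow++,fast++
slow=8 fast=14: a[fast]=12≠a[slow]=10 write a[9]=12, slow++,fast++
slow=9 fast=15: a[fast]=12=a[slow] dup, fast++
slow=9 fast=16: a[fast]=13≠a[slow]=12 write a[10]=13, slow++,fast++
slow=10 fast=17: a[fast]=13=a[slow] dup, fast++
slow=10 fast=18: a[fast]=13=a[slow] dup, fast++
slow=10 fast=19: a[fast]=14≠a[slow]=13 write a[11]=14, slow++,fast++

length 12; prefix = [1, 2, 3, 4, 5, 6, 7, 8, 10, 12, 13, 14]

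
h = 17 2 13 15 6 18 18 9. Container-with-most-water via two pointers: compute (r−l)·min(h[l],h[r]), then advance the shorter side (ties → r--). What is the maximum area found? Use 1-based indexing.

l=1 r=8: min(17,9)*7=63 best=63 *, r--
l=1 r=7: min(17,18)*6=102 best=102 *, l++
l=2 r=7: min(2,18)*5=10 best=102, l++
l=3 r=7: min(13,18)*4=52 best=102, l++
l=4 r=7: min(15,18)*3=45 best=102, l++
l=5 r=7: min(6,18)*2=12 best=102, l++
l=6 r=7: min(18,18)*1=18 best=102, r--

max area = 102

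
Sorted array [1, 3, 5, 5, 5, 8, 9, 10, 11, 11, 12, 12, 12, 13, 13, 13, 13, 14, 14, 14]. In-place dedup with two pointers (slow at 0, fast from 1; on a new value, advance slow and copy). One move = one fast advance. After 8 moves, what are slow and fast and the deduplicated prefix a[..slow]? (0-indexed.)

slow=6, fast=9, prefix=[1, 3, 5, 8, 9, 10, 11]

(s=0,f=1) a[fast]=3≠a[slow]=1 write a[1]=3 → slow++,fast++
(s=1,f=2) a[fast]=5≠a[slow]=3 write a[2]=5 → slow++,fast++
(s=2,f=3) a[fast]=5=a[slow] dup → fast++
(s=2,f=4) a[fast]=5=a[slow] dup → fast++
(s=2,f=5) a[fast]=8≠a[slow]=5 write a[3]=8 → slow++,fast++
(s=3,f=6) a[fast]=9≠a[slow]=8 write a[4]=9 → slow++,fast++
(s=4,f=7) a[fast]=10≠a[slow]=9 write a[5]=10 → slow++,fast++
(s=5,f=8) a[fast]=11≠a[slow]=10 write a[6]=11 → slow++,fast++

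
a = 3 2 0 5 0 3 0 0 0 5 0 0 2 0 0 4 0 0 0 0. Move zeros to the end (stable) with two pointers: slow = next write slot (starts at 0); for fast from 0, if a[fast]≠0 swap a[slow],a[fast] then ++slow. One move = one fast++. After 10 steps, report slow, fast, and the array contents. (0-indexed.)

(s=0,f=0) a[fast]=3≠0 swap→a[0]=3 → slow++,fast++
(s=1,f=1) a[fast]=2≠0 swap→a[1]=2 → slow++,fast++
(s=2,f=2) a[fast]=0 → fast++
(s=2,f=3) a[fast]=5≠0 swap→a[2]=5 → slow++,fast++
(s=3,f=4) a[fast]=0 → fast++
(s=3,f=5) a[fast]=3≠0 swap→a[3]=3 → slow++,fast++
(s=4,f=6) a[fast]=0 → fast++
(s=4,f=7) a[fast]=0 → fast++
(s=4,f=8) a[fast]=0 → fast++
(s=4,f=9) a[fast]=5≠0 swap→a[4]=5 → slow++,fast++

slow=5, fast=10, a=[3, 2, 5, 3, 5, 0, 0, 0, 0, 0, 0, 0, 2, 0, 0, 4, 0, 0, 0, 0]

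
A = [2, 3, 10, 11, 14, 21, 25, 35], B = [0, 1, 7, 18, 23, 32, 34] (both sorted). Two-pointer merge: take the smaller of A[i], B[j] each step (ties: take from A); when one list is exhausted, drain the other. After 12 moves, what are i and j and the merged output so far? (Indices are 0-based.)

i=0 j=0: A[i]=2>B[j]=0 take 0, j++
i=0 j=1: A[i]=2>B[j]=1 take 1, j++
i=0 j=2: A[i]=2<=B[j]=7 take 2, i++
i=1 j=2: A[i]=3<=B[j]=7 take 3, i++
i=2 j=2: A[i]=10>B[j]=7 take 7, j++
i=2 j=3: A[i]=10<=B[j]=18 take 10, i++
i=3 j=3: A[i]=11<=B[j]=18 take 11, i++
i=4 j=3: A[i]=14<=B[j]=18 take 14, i++
i=5 j=3: A[i]=21>B[j]=18 take 18, j++
i=5 j=4: A[i]=21<=B[j]=23 take 21, i++
i=6 j=4: A[i]=25>B[j]=23 take 23, j++
i=6 j=5: A[i]=25<=B[j]=32 take 25, i++

i=7, j=5, merged so far=[0, 1, 2, 3, 7, 10, 11, 14, 18, 21, 23, 25]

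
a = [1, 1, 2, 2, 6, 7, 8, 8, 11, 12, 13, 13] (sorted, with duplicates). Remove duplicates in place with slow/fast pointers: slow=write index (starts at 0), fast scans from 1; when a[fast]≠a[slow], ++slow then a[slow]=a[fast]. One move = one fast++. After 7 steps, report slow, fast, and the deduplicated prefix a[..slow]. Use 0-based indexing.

slow=4, fast=8, prefix=[1, 2, 6, 7, 8]

slow=0 fast=1: a[fast]=1=a[slow] dup, fast++
slow=0 fast=2: a[fast]=2≠a[slow]=1 write a[1]=2, slow++,fast++
slow=1 fast=3: a[fast]=2=a[slow] dup, fast++
slow=1 fast=4: a[fast]=6≠a[slow]=2 write a[2]=6, slow++,fast++
slow=2 fast=5: a[fast]=7≠a[slow]=6 write a[3]=7, slow++,fast++
slow=3 fast=6: a[fast]=8≠a[slow]=7 write a[4]=8, slow++,fast++
slow=4 fast=7: a[fast]=8=a[slow] dup, fast++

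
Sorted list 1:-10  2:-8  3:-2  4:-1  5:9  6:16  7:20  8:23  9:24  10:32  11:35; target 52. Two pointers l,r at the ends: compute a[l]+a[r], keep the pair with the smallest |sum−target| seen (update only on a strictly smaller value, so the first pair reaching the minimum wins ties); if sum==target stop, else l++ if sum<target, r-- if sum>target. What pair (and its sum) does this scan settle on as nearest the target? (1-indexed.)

pair (20, 32) with sum 52 (|Δ|=0)

[1,11] -10+35=25 d=27 * → l++
[2,11] -8+35=27 d=25 * → l++
[3,11] -2+35=33 d=19 * → l++
[4,11] -1+35=34 d=18 * → l++
[5,11] 9+35=44 d=8 * → l++
[6,11] 16+35=51 d=1 * → l++
[7,11] 20+35=55 d=3 → r--
[7,10] 20+32=52 d=0 * → stop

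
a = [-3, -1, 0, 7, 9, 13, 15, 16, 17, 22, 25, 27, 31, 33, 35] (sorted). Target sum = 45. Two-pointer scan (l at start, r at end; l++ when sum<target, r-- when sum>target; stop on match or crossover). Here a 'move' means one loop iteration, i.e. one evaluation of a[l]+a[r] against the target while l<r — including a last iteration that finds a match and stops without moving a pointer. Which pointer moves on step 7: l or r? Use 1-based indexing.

[1,15] -3+35=32 <45 → l++
[2,15] -1+35=34 <45 → l++
[3,15] 0+35=35 <45 → l++
[4,15] 7+35=42 <45 → l++
[5,15] 9+35=44 <45 → l++
[6,15] 13+35=48 >45 → r--
[6,14] 13+33=46 >45 → r--

r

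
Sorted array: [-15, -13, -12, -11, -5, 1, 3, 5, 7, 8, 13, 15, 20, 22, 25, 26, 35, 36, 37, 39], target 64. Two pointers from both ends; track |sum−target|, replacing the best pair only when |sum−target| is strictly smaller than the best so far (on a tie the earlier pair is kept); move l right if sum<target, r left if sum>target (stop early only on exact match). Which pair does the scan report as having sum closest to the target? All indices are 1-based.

[1,20] -15+39=24 d=40 * → l++
[2,20] -13+39=26 d=38 * → l++
[3,20] -12+39=27 d=37 * → l++
[4,20] -11+39=28 d=36 * → l++
[5,20] -5+39=34 d=30 * → l++
[6,20] 1+39=40 d=24 * → l++
[7,20] 3+39=42 d=22 * → l++
[8,20] 5+39=44 d=20 * → l++
[9,20] 7+39=46 d=18 * → l++
[10,20] 8+39=47 d=17 * → l++
[11,20] 13+39=52 d=12 * → l++
[12,20] 15+39=54 d=10 * → l++
[13,20] 20+39=59 d=5 * → l++
[14,20] 22+39=61 d=3 * → l++
[15,20] 25+39=64 d=0 * → stop

pair (25, 39) with sum 64 (|Δ|=0)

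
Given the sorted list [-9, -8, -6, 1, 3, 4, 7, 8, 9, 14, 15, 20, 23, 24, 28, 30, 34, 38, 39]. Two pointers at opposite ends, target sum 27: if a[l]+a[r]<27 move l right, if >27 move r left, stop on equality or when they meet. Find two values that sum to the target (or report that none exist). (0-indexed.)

(3, 24)

l=0 r=18: -9+39=30 >27, r--
l=0 r=17: -9+38=29 >27, r--
l=0 r=16: -9+34=25 <27, l++
l=1 r=16: -8+34=26 <27, l++
l=2 r=16: -6+34=28 >27, r--
l=2 r=15: -6+30=24 <27, l++
l=3 r=15: 1+30=31 >27, r--
l=3 r=14: 1+28=29 >27, r--
l=3 r=13: 1+24=25 <27, l++
l=4 r=13: 3+24=27, found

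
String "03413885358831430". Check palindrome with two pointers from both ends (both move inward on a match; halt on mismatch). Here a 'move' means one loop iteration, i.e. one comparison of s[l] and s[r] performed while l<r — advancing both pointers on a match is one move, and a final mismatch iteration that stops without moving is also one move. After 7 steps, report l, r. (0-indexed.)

l=0 r=16: '0'=='0', l++,r--
l=1 r=15: '3'=='3', l++,r--
l=2 r=14: '4'=='4', l++,r--
l=3 r=13: '1'=='1', l++,r--
l=4 r=12: '3'=='3', l++,r--
l=5 r=11: '8'=='8', l++,r--
l=6 r=10: '8'=='8', l++,r--

l=7, r=9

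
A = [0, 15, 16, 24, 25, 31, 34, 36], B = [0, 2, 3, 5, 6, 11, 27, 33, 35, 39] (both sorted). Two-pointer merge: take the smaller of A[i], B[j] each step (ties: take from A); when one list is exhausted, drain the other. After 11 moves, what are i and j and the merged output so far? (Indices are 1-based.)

[i=1,j=1] A[i]=0<=B[j]=0 take 0 → i++
[i=2,j=1] A[i]=15>B[j]=0 take 0 → j++
[i=2,j=2] A[i]=15>B[j]=2 take 2 → j++
[i=2,j=3] A[i]=15>B[j]=3 take 3 → j++
[i=2,j=4] A[i]=15>B[j]=5 take 5 → j++
[i=2,j=5] A[i]=15>B[j]=6 take 6 → j++
[i=2,j=6] A[i]=15>B[j]=11 take 11 → j++
[i=2,j=7] A[i]=15<=B[j]=27 take 15 → i++
[i=3,j=7] A[i]=16<=B[j]=27 take 16 → i++
[i=4,j=7] A[i]=24<=B[j]=27 take 24 → i++
[i=5,j=7] A[i]=25<=B[j]=27 take 25 → i++

i=6, j=7, merged so far=[0, 0, 2, 3, 5, 6, 11, 15, 16, 24, 25]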